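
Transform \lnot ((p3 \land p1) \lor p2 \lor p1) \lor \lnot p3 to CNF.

(\lnot p3 \lor \lnot p1) \land (\lnot p2 \lor \lnot p3)

\lnot ((p3 \land p1) \lor p2 \lor p1) \lor \lnot p3
= (\lnot (p3 \land p1) \land \lnot p2 \land \lnot p1) \lor \lnot p3   — De Morgan
= ((\lnot p3 \lor \lnot p1) \land \lnot p2 \land \lnot p1) \lor \lnot p3   — De Morgan
= (\lnot p3 \lor \lnot p1 \lor \lnot p3) \land (\lnot p2 \lor \lnot p3) \land (\lnot p1 \lor \lnot p3)   — distribute \lor over \land
= (\lnot p3 \lor \lnot p1) \land (\lnot p2 \lor \lnot p3)   — simplify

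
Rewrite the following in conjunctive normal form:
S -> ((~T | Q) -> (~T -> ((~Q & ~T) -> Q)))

S -> ((~T | Q) -> (~T -> ((~Q & ~T) -> Q)))
≡ ~S | ((~T | Q) -> (~T -> ((~Q & ~T) -> Q)))   [eliminate ->]
≡ ~S | ~(~T | Q) | (~T -> ((~Q & ~T) -> Q))   [eliminate ->]
≡ ~S | ~(~T | Q) | ~~T | ((~Q & ~T) -> Q)   [eliminate ->]
≡ ~S | ~(~T | Q) | ~~T | ~(~Q & ~T) | Q   [eliminate ->]
≡ ~S | (~~T & ~Q) | ~~T | ~(~Q & ~T) | Q   [De Morgan]
≡ ~S | (T & ~Q) | ~~T | ~(~Q & ~T) | Q   [double negation]
≡ ~S | (T & ~Q) | T | ~(~Q & ~T) | Q   [double negation]
≡ ~S | (T & ~Q) | T | ~~Q | ~~T | Q   [De Morgan]
≡ ~S | (T & ~Q) | T | Q | ~~T | Q   [double negation]
≡ ~S | (T & ~Q) | T | Q | T | Q   [double negation]
≡ (~S | T | T | Q | T | Q) & (~S | ~Q | T | Q | T | Q)   [distribute | over &]
≡ ~S | T | Q   [simplify]

~S | T | Q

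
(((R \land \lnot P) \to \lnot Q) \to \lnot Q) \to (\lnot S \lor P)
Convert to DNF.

(\lnot R \land Q) \lor \lnot S \lor P

(((R \land \lnot P) \to \lnot Q) \to \lnot Q) \to (\lnot S \lor P)
≡ \lnot (((R \land \lnot P) \to \lnot Q) \to \lnot Q) \lor \lnot S \lor P   [eliminate \to]
≡ \lnot (\lnot ((R \land \lnot P) \to \lnot Q) \lor \lnot Q) \lor \lnot S \lor P   [eliminate \to]
≡ \lnot (\lnot (\lnot (R \land \lnot P) \lor \lnot Q) \lor \lnot Q) \lor \lnot S \lor P   [eliminate \to]
≡ (\lnot \lnot (\lnot (R \land \lnot P) \lor \lnot Q) \land \lnot \lnot Q) \lor \lnot S \lor P   [De Morgan]
≡ ((\lnot (R \land \lnot P) \lor \lnot Q) \land \lnot \lnot Q) \lor \lnot S \lor P   [double negation]
≡ ((\lnot R \lor \lnot \lnot P \lor \lnot Q) \land \lnot \lnot Q) \lor \lnot S \lor P   [De Morgan]
≡ ((\lnot R \lor P \lor \lnot Q) \land \lnot \lnot Q) \lor \lnot S \lor P   [double negation]
≡ ((\lnot R \lor P \lor \lnot Q) \land Q) \lor \lnot S \lor P   [double negation]
≡ (\lnot R \land Q) \lor (P \land Q) \lor (\lnot Q \land Q) \lor \lnot S \lor P   [distribute \land over \lor]
≡ (\lnot R \land Q) \lor \lnot S \lor P   [simplify]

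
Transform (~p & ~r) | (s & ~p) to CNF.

~p & (~r | s)

(~p & ~r) | (s & ~p)
≡ (~p | s) & (~p | ~p) & (~r | s) & (~r | ~p)
≡ ~p & (~r | s)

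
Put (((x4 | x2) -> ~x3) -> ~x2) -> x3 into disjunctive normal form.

(((x4 | x2) -> ~x3) -> ~x2) -> x3
= ~(((x4 | x2) -> ~x3) -> ~x2) | x3   — eliminate ->
= ~(~((x4 | x2) -> ~x3) | ~x2) | x3   — eliminate ->
= ~(~(~(x4 | x2) | ~x3) | ~x2) | x3   — eliminate ->
= (~~(~(x4 | x2) | ~x3) & ~~x2) | x3   — De Morgan
= ((~(x4 | x2) | ~x3) & ~~x2) | x3   — double negation
= (((~x4 & ~x2) | ~x3) & ~~x2) | x3   — De Morgan
= (((~x4 & ~x2) | ~x3) & x2) | x3   — double negation
= (~x4 & ~x2 & x2) | (~x3 & x2) | x3   — distribute & over |
= (~x3 & x2) | x3   — simplify

(~x3 & x2) | x3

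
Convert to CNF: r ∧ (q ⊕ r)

r ∧ (¬q ∨ ¬r)

r ∧ (q ⊕ r)
≡ r ∧ (q ∨ r) ∧ ¬(q ∧ r)   (expand ⊕)
≡ r ∧ (q ∨ r) ∧ (¬q ∨ ¬r)   (De Morgan)
≡ r ∧ (¬q ∨ ¬r)   (simplify)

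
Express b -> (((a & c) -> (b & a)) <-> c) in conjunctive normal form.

b -> (((a & c) -> (b & a)) <-> c)
≡ ~b | (((a & c) -> (b & a)) <-> c)   [eliminate ->]
≡ ~b | ((((a & c) -> (b & a)) -> c) & (c -> ((a & c) -> (b & a))))   [eliminate <->]
≡ ~b | ((~((a & c) -> (b & a)) | c) & (c -> ((a & c) -> (b & a))))   [eliminate ->]
≡ ~b | ((~(~(a & c) | (b & a)) | c) & (c -> ((a & c) -> (b & a))))   [eliminate ->]
≡ ~b | ((~(~(a & c) | (b & a)) | c) & (~c | ((a & c) -> (b & a))))   [eliminate ->]
≡ ~b | ((~(~(a & c) | (b & a)) | c) & (~c | ~(a & c) | (b & a)))   [eliminate ->]
≡ ~b | (((~~(a & c) & ~(b & a)) | c) & (~c | ~(a & c) | (b & a)))   [De Morgan]
≡ ~b | (((a & c & ~(b & a)) | c) & (~c | ~(a & c) | (b & a)))   [double negation]
≡ ~b | (((a & c & (~b | ~a)) | c) & (~c | ~(a & c) | (b & a)))   [De Morgan]
≡ ~b | (((a & c & (~b | ~a)) | c) & (~c | ~a | ~c | (b & a)))   [De Morgan]
≡ (~b | a | c) & (~b | c | c) & (~b | ~b | ~a | c) & (~b | ~c | ~a | ~c | b) & (~b | ~c | ~a | ~c | a)   [distribute | over &]
≡ ~b | c   [simplify]

~b | c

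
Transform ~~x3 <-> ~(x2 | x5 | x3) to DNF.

~~x3 <-> ~(x2 | x5 | x3)
≡ (~~x3 -> ~(x2 | x5 | x3)) & (~(x2 | x5 | x3) -> ~~x3)   [eliminate <->]
≡ (~~~x3 | ~(x2 | x5 | x3)) & (~(x2 | x5 | x3) -> ~~x3)   [eliminate ->]
≡ (~~~x3 | ~(x2 | x5 | x3)) & (~~(x2 | x5 | x3) | ~~x3)   [eliminate ->]
≡ (~x3 | ~(x2 | x5 | x3)) & (~~(x2 | x5 | x3) | ~~x3)   [double negation]
≡ (~x3 | (~x2 & ~x5 & ~x3)) & (~~(x2 | x5 | x3) | ~~x3)   [De Morgan]
≡ (~x3 | (~x2 & ~x5 & ~x3)) & (x2 | x5 | x3 | ~~x3)   [double negation]
≡ (~x3 | (~x2 & ~x5 & ~x3)) & (x2 | x5 | x3 | x3)   [double negation]
≡ (~x3 & x2) | (~x3 & x5) | (~x3 & x3) | (~x3 & x3) | (~x2 & ~x5 & ~x3 & x2) | (~x2 & ~x5 & ~x3 & x5) | (~x2 & ~x5 & ~x3 & x3) | (~x2 & ~x5 & ~x3 & x3)   [distribute & over |]
≡ (~x3 & x2) | (~x3 & x5)   [simplify]

(~x3 & x2) | (~x3 & x5)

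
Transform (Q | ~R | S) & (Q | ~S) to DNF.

(Q | ~R | S) & (Q | ~S)
≡ (Q & Q) | (Q & ~S) | (~R & Q) | (~R & ~S) | (S & Q) | (S & ~S)
≡ Q | (~R & ~S)

Q | (~R & ~S)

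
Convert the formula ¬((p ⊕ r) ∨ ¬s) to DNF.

¬((p ⊕ r) ∨ ¬s)
⇔ ¬((p ∧ ¬r) ∨ (¬p ∧ r) ∨ ¬s)   [expand ⊕]
⇔ ¬(p ∧ ¬r) ∧ ¬(¬p ∧ r) ∧ ¬¬s   [De Morgan]
⇔ (¬p ∨ ¬¬r) ∧ ¬(¬p ∧ r) ∧ ¬¬s   [De Morgan]
⇔ (¬p ∨ r) ∧ ¬(¬p ∧ r) ∧ ¬¬s   [double negation]
⇔ (¬p ∨ r) ∧ (¬¬p ∨ ¬r) ∧ ¬¬s   [De Morgan]
⇔ (¬p ∨ r) ∧ (p ∨ ¬r) ∧ ¬¬s   [double negation]
⇔ (¬p ∨ r) ∧ (p ∨ ¬r) ∧ s   [double negation]
⇔ (¬p ∧ p ∧ s) ∨ (¬p ∧ ¬r ∧ s) ∨ (r ∧ p ∧ s) ∨ (r ∧ ¬r ∧ s)   [distribute ∧ over ∨]
⇔ (¬p ∧ ¬r ∧ s) ∨ (r ∧ p ∧ s)   [simplify]

(¬p ∧ ¬r ∧ s) ∨ (r ∧ p ∧ s)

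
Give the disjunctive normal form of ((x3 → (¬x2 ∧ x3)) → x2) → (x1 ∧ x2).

(¬x3 ∧ ¬x2) ∨ (¬x2 ∧ x3) ∨ (x1 ∧ x2)

((x3 → (¬x2 ∧ x3)) → x2) → (x1 ∧ x2)
≡ ¬((x3 → (¬x2 ∧ x3)) → x2) ∨ (x1 ∧ x2)   (eliminate →)
≡ ¬(¬(x3 → (¬x2 ∧ x3)) ∨ x2) ∨ (x1 ∧ x2)   (eliminate →)
≡ ¬(¬(¬x3 ∨ (¬x2 ∧ x3)) ∨ x2) ∨ (x1 ∧ x2)   (eliminate →)
≡ (¬¬(¬x3 ∨ (¬x2 ∧ x3)) ∧ ¬x2) ∨ (x1 ∧ x2)   (De Morgan)
≡ ((¬x3 ∨ (¬x2 ∧ x3)) ∧ ¬x2) ∨ (x1 ∧ x2)   (double negation)
≡ (¬x3 ∧ ¬x2) ∨ (¬x2 ∧ x3 ∧ ¬x2) ∨ (x1 ∧ x2)   (distribute ∧ over ∨)
≡ (¬x3 ∧ ¬x2) ∨ (¬x2 ∧ x3) ∨ (x1 ∧ x2)   (simplify)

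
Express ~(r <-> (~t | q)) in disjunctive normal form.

~(r <-> (~t | q))
≡ ~((r -> (~t | q)) & ((~t | q) -> r))   — eliminate <->
≡ ~((~r | ~t | q) & ((~t | q) -> r))   — eliminate ->
≡ ~((~r | ~t | q) & (~(~t | q) | r))   — eliminate ->
≡ ~(~r | ~t | q) | ~(~(~t | q) | r)   — De Morgan
≡ (~~r & ~~t & ~q) | ~(~(~t | q) | r)   — De Morgan
≡ (r & ~~t & ~q) | ~(~(~t | q) | r)   — double negation
≡ (r & t & ~q) | ~(~(~t | q) | r)   — double negation
≡ (r & t & ~q) | (~~(~t | q) & ~r)   — De Morgan
≡ (r & t & ~q) | ((~t | q) & ~r)   — double negation
≡ (r & t & ~q) | (~t & ~r) | (q & ~r)   — distribute & over |

(r & t & ~q) | (~t & ~r) | (q & ~r)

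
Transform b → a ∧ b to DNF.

¬b ∨ a ∧ b

b → a ∧ b
≡ ¬b ∨ a ∧ b   (eliminate →)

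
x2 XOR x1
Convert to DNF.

(x2 AND NOT x1) OR (NOT x2 AND x1)

x2 XOR x1
= (x2 AND NOT x1) OR (NOT x2 AND x1)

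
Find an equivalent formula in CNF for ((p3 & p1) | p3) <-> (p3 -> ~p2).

(~p3 | ~p2) & p3

((p3 & p1) | p3) <-> (p3 -> ~p2)
⇔ (((p3 & p1) | p3) -> (p3 -> ~p2)) & ((p3 -> ~p2) -> ((p3 & p1) | p3))
⇔ (~((p3 & p1) | p3) | (p3 -> ~p2)) & ((p3 -> ~p2) -> ((p3 & p1) | p3))
⇔ (~((p3 & p1) | p3) | ~p3 | ~p2) & ((p3 -> ~p2) -> ((p3 & p1) | p3))
⇔ (~((p3 & p1) | p3) | ~p3 | ~p2) & (~(p3 -> ~p2) | (p3 & p1) | p3)
⇔ (~((p3 & p1) | p3) | ~p3 | ~p2) & (~(~p3 | ~p2) | (p3 & p1) | p3)
⇔ ((~(p3 & p1) & ~p3) | ~p3 | ~p2) & (~(~p3 | ~p2) | (p3 & p1) | p3)
⇔ (((~p3 | ~p1) & ~p3) | ~p3 | ~p2) & (~(~p3 | ~p2) | (p3 & p1) | p3)
⇔ (((~p3 | ~p1) & ~p3) | ~p3 | ~p2) & ((~~p3 & ~~p2) | (p3 & p1) | p3)
⇔ (((~p3 | ~p1) & ~p3) | ~p3 | ~p2) & ((p3 & ~~p2) | (p3 & p1) | p3)
⇔ (((~p3 | ~p1) & ~p3) | ~p3 | ~p2) & ((p3 & p2) | (p3 & p1) | p3)
⇔ (~p3 | ~p1 | ~p3 | ~p2) & (~p3 | ~p3 | ~p2) & (p3 | p3 | p3) & (p3 | p1 | p3) & (p2 | p3 | p3) & (p2 | p1 | p3)
⇔ (~p3 | ~p2) & p3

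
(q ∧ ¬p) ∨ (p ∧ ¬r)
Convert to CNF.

(q ∨ p) ∧ (q ∨ ¬r) ∧ (¬p ∨ ¬r)

(q ∧ ¬p) ∨ (p ∧ ¬r)
= (q ∨ p) ∧ (q ∨ ¬r) ∧ (¬p ∨ p) ∧ (¬p ∨ ¬r)   [distribute ∨ over ∧]
= (q ∨ p) ∧ (q ∨ ¬r) ∧ (¬p ∨ ¬r)   [simplify]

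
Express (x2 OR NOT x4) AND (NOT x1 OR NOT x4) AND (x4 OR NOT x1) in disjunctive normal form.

(x2 OR NOT x4) AND (NOT x1 OR NOT x4) AND (x4 OR NOT x1)
≡ (x2 AND NOT x1 AND x4) OR (x2 AND NOT x1 AND NOT x1) OR (x2 AND NOT x4 AND x4) OR (x2 AND NOT x4 AND NOT x1) OR (NOT x4 AND NOT x1 AND x4) OR (NOT x4 AND NOT x1 AND NOT x1) OR (NOT x4 AND NOT x4 AND x4) OR (NOT x4 AND NOT x4 AND NOT x1)   [distribute AND over OR]
≡ (x2 AND NOT x1) OR (NOT x4 AND NOT x1)   [simplify]

(x2 AND NOT x1) OR (NOT x4 AND NOT x1)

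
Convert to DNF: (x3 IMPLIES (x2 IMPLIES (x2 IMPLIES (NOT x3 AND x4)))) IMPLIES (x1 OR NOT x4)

(x3 IMPLIES (x2 IMPLIES (x2 IMPLIES (NOT x3 AND x4)))) IMPLIES (x1 OR NOT x4)
≡ NOT (x3 IMPLIES (x2 IMPLIES (x2 IMPLIES (NOT x3 AND x4)))) OR x1 OR NOT x4   [eliminate IMPLIES]
≡ NOT (NOT x3 OR (x2 IMPLIES (x2 IMPLIES (NOT x3 AND x4)))) OR x1 OR NOT x4   [eliminate IMPLIES]
≡ NOT (NOT x3 OR NOT x2 OR (x2 IMPLIES (NOT x3 AND x4))) OR x1 OR NOT x4   [eliminate IMPLIES]
≡ NOT (NOT x3 OR NOT x2 OR NOT x2 OR (NOT x3 AND x4)) OR x1 OR NOT x4   [eliminate IMPLIES]
≡ (NOT NOT x3 AND NOT NOT x2 AND NOT NOT x2 AND NOT (NOT x3 AND x4)) OR x1 OR NOT x4   [De Morgan]
≡ (x3 AND NOT NOT x2 AND NOT NOT x2 AND NOT (NOT x3 AND x4)) OR x1 OR NOT x4   [double negation]
≡ (x3 AND x2 AND NOT NOT x2 AND NOT (NOT x3 AND x4)) OR x1 OR NOT x4   [double negation]
≡ (x3 AND x2 AND x2 AND NOT (NOT x3 AND x4)) OR x1 OR NOT x4   [double negation]
≡ (x3 AND x2 AND x2 AND (NOT NOT x3 OR NOT x4)) OR x1 OR NOT x4   [De Morgan]
≡ (x3 AND x2 AND x2 AND (x3 OR NOT x4)) OR x1 OR NOT x4   [double negation]
≡ (x3 AND x2 AND x2 AND x3) OR (x3 AND x2 AND x2 AND NOT x4) OR x1 OR NOT x4   [distribute AND over OR]
≡ (x3 AND x2) OR x1 OR NOT x4   [simplify]

(x3 AND x2) OR x1 OR NOT x4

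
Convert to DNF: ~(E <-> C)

(E & ~C) | (C & ~E)

~(E <-> C)
⇔ ~((E -> C) & (C -> E))   [eliminate <->]
⇔ ~((~E | C) & (C -> E))   [eliminate ->]
⇔ ~((~E | C) & (~C | E))   [eliminate ->]
⇔ ~(~E | C) | ~(~C | E)   [De Morgan]
⇔ (~~E & ~C) | ~(~C | E)   [De Morgan]
⇔ (E & ~C) | ~(~C | E)   [double negation]
⇔ (E & ~C) | (~~C & ~E)   [De Morgan]
⇔ (E & ~C) | (C & ~E)   [double negation]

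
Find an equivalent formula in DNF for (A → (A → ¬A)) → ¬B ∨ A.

A ∨ ¬B

(A → (A → ¬A)) → ¬B ∨ A
= ¬(A → (A → ¬A)) ∨ ¬B ∨ A   — eliminate →
= ¬(¬A ∨ (A → ¬A)) ∨ ¬B ∨ A   — eliminate →
= ¬(¬A ∨ ¬A ∨ ¬A) ∨ ¬B ∨ A   — eliminate →
= ¬¬A ∧ ¬¬A ∧ ¬¬A ∨ ¬B ∨ A   — De Morgan
= A ∧ ¬¬A ∧ ¬¬A ∨ ¬B ∨ A   — double negation
= A ∧ A ∧ ¬¬A ∨ ¬B ∨ A   — double negation
= A ∧ A ∧ A ∨ ¬B ∨ A   — double negation
= A ∨ ¬B   — simplify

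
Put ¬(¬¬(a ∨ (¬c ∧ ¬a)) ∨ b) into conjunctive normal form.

¬a ∧ (c ∨ a) ∧ ¬b

¬(¬¬(a ∨ (¬c ∧ ¬a)) ∨ b)
≡ ¬¬¬(a ∨ (¬c ∧ ¬a)) ∧ ¬b   (De Morgan)
≡ ¬(a ∨ (¬c ∧ ¬a)) ∧ ¬b   (double negation)
≡ ¬a ∧ ¬(¬c ∧ ¬a) ∧ ¬b   (De Morgan)
≡ ¬a ∧ (¬¬c ∨ ¬¬a) ∧ ¬b   (De Morgan)
≡ ¬a ∧ (c ∨ ¬¬a) ∧ ¬b   (double negation)
≡ ¬a ∧ (c ∨ a) ∧ ¬b   (double negation)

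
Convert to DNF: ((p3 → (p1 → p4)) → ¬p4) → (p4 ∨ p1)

p4 ∨ p1

((p3 → (p1 → p4)) → ¬p4) → (p4 ∨ p1)
≡ ¬((p3 → (p1 → p4)) → ¬p4) ∨ p4 ∨ p1   [eliminate →]
≡ ¬(¬(p3 → (p1 → p4)) ∨ ¬p4) ∨ p4 ∨ p1   [eliminate →]
≡ ¬(¬(¬p3 ∨ (p1 → p4)) ∨ ¬p4) ∨ p4 ∨ p1   [eliminate →]
≡ ¬(¬(¬p3 ∨ ¬p1 ∨ p4) ∨ ¬p4) ∨ p4 ∨ p1   [eliminate →]
≡ (¬¬(¬p3 ∨ ¬p1 ∨ p4) ∧ ¬¬p4) ∨ p4 ∨ p1   [De Morgan]
≡ ((¬p3 ∨ ¬p1 ∨ p4) ∧ ¬¬p4) ∨ p4 ∨ p1   [double negation]
≡ ((¬p3 ∨ ¬p1 ∨ p4) ∧ p4) ∨ p4 ∨ p1   [double negation]
≡ (¬p3 ∧ p4) ∨ (¬p1 ∧ p4) ∨ (p4 ∧ p4) ∨ p4 ∨ p1   [distribute ∧ over ∨]
≡ p4 ∨ p1   [simplify]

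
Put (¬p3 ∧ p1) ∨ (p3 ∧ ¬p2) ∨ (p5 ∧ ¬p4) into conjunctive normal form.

(¬p3 ∧ p1) ∨ (p3 ∧ ¬p2) ∨ (p5 ∧ ¬p4)
≡ (¬p3 ∨ p3 ∨ p5) ∧ (¬p3 ∨ p3 ∨ ¬p4) ∧ (¬p3 ∨ ¬p2 ∨ p5) ∧ (¬p3 ∨ ¬p2 ∨ ¬p4) ∧ (p1 ∨ p3 ∨ p5) ∧ (p1 ∨ p3 ∨ ¬p4) ∧ (p1 ∨ ¬p2 ∨ p5) ∧ (p1 ∨ ¬p2 ∨ ¬p4)   (distribute ∨ over ∧)
≡ (¬p3 ∨ ¬p2 ∨ p5) ∧ (¬p3 ∨ ¬p2 ∨ ¬p4) ∧ (p1 ∨ p3 ∨ p5) ∧ (p1 ∨ p3 ∨ ¬p4) ∧ (p1 ∨ ¬p2 ∨ p5) ∧ (p1 ∨ ¬p2 ∨ ¬p4)   (simplify)

(¬p3 ∨ ¬p2 ∨ p5) ∧ (¬p3 ∨ ¬p2 ∨ ¬p4) ∧ (p1 ∨ p3 ∨ p5) ∧ (p1 ∨ p3 ∨ ¬p4) ∧ (p1 ∨ ¬p2 ∨ p5) ∧ (p1 ∨ ¬p2 ∨ ¬p4)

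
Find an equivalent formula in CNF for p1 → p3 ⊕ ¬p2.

(¬p1 ∨ p3 ∨ ¬p2) ∧ (¬p1 ∨ ¬p3 ∨ p2)

p1 → p3 ⊕ ¬p2
= ¬p1 ∨ (p3 ⊕ ¬p2)   [eliminate →]
= ¬p1 ∨ (p3 ∨ ¬p2) ∧ ¬(p3 ∧ ¬p2)   [expand ⊕]
= ¬p1 ∨ (p3 ∨ ¬p2) ∧ (¬p3 ∨ ¬¬p2)   [De Morgan]
= ¬p1 ∨ (p3 ∨ ¬p2) ∧ (¬p3 ∨ p2)   [double negation]
= (¬p1 ∨ p3 ∨ ¬p2) ∧ (¬p1 ∨ ¬p3 ∨ p2)   [distribute ∨ over ∧]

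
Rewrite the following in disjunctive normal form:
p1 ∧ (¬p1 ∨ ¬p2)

p1 ∧ (¬p1 ∨ ¬p2)
⇔ (p1 ∧ ¬p1) ∨ (p1 ∧ ¬p2)
⇔ p1 ∧ ¬p2

p1 ∧ ¬p2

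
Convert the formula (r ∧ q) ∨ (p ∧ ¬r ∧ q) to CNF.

(r ∨ p) ∧ q

(r ∧ q) ∨ (p ∧ ¬r ∧ q)
≡ (r ∨ p) ∧ (r ∨ ¬r) ∧ (r ∨ q) ∧ (q ∨ p) ∧ (q ∨ ¬r) ∧ (q ∨ q)   — distribute ∨ over ∧
≡ (r ∨ p) ∧ q   — simplify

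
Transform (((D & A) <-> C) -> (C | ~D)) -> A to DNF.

(~A & ~C & D) | A

(((D & A) <-> C) -> (C | ~D)) -> A
⇔ ~(((D & A) <-> C) -> (C | ~D)) | A   (eliminate ->)
⇔ ~(~((D & A) <-> C) | C | ~D) | A   (eliminate ->)
⇔ ~(~(((D & A) -> C) & (C -> (D & A))) | C | ~D) | A   (eliminate <->)
⇔ ~(~((~(D & A) | C) & (C -> (D & A))) | C | ~D) | A   (eliminate ->)
⇔ ~(~((~(D & A) | C) & (~C | (D & A))) | C | ~D) | A   (eliminate ->)
⇔ (~~((~(D & A) | C) & (~C | (D & A))) & ~C & ~~D) | A   (De Morgan)
⇔ ((~(D & A) | C) & (~C | (D & A)) & ~C & ~~D) | A   (double negation)
⇔ ((~D | ~A | C) & (~C | (D & A)) & ~C & ~~D) | A   (De Morgan)
⇔ ((~D | ~A | C) & (~C | (D & A)) & ~C & D) | A   (double negation)
⇔ (~D & ~C & ~C & D) | (~D & D & A & ~C & D) | (~A & ~C & ~C & D) | (~A & D & A & ~C & D) | (C & ~C & ~C & D) | (C & D & A & ~C & D) | A   (distribute & over |)
⇔ (~A & ~C & D) | A   (simplify)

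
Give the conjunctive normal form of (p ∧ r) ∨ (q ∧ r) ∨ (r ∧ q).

(p ∨ q) ∧ r

(p ∧ r) ∨ (q ∧ r) ∨ (r ∧ q)
⇔ (p ∨ q ∨ r) ∧ (p ∨ q ∨ q) ∧ (p ∨ r ∨ r) ∧ (p ∨ r ∨ q) ∧ (r ∨ q ∨ r) ∧ (r ∨ q ∨ q) ∧ (r ∨ r ∨ r) ∧ (r ∨ r ∨ q)   (distribute ∨ over ∧)
⇔ (p ∨ q) ∧ r   (simplify)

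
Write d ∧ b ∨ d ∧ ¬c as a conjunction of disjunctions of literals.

d ∧ (b ∨ ¬c)

d ∧ b ∨ d ∧ ¬c
≡ (d ∨ d) ∧ (d ∨ ¬c) ∧ (b ∨ d) ∧ (b ∨ ¬c)   [distribute ∨ over ∧]
≡ d ∧ (b ∨ ¬c)   [simplify]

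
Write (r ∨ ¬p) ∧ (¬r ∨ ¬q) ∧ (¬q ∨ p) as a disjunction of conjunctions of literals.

(r ∧ ¬q) ∨ (¬p ∧ ¬q)

(r ∨ ¬p) ∧ (¬r ∨ ¬q) ∧ (¬q ∨ p)
≡ (r ∧ ¬r ∧ ¬q) ∨ (r ∧ ¬r ∧ p) ∨ (r ∧ ¬q ∧ ¬q) ∨ (r ∧ ¬q ∧ p) ∨ (¬p ∧ ¬r ∧ ¬q) ∨ (¬p ∧ ¬r ∧ p) ∨ (¬p ∧ ¬q ∧ ¬q) ∨ (¬p ∧ ¬q ∧ p)   (distribute ∧ over ∨)
≡ (r ∧ ¬q) ∨ (¬p ∧ ¬q)   (simplify)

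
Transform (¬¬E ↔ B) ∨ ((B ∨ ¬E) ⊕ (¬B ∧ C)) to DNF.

(¬¬E ↔ B) ∨ ((B ∨ ¬E) ⊕ (¬B ∧ C))
≡ ((¬¬E → B) ∧ (B → ¬¬E)) ∨ ((B ∨ ¬E) ⊕ (¬B ∧ C))   [eliminate ↔]
≡ ((¬¬¬E ∨ B) ∧ (B → ¬¬E)) ∨ ((B ∨ ¬E) ⊕ (¬B ∧ C))   [eliminate →]
≡ ((¬¬¬E ∨ B) ∧ (¬B ∨ ¬¬E)) ∨ ((B ∨ ¬E) ⊕ (¬B ∧ C))   [eliminate →]
≡ ((¬¬¬E ∨ B) ∧ (¬B ∨ ¬¬E)) ∨ ((B ∨ ¬E) ∧ ¬(¬B ∧ C)) ∨ (¬(B ∨ ¬E) ∧ ¬B ∧ C)   [expand ⊕]
≡ ((¬E ∨ B) ∧ (¬B ∨ ¬¬E)) ∨ ((B ∨ ¬E) ∧ ¬(¬B ∧ C)) ∨ (¬(B ∨ ¬E) ∧ ¬B ∧ C)   [double negation]
≡ ((¬E ∨ B) ∧ (¬B ∨ E)) ∨ ((B ∨ ¬E) ∧ ¬(¬B ∧ C)) ∨ (¬(B ∨ ¬E) ∧ ¬B ∧ C)   [double negation]
≡ ((¬E ∨ B) ∧ (¬B ∨ E)) ∨ ((B ∨ ¬E) ∧ (¬¬B ∨ ¬C)) ∨ (¬(B ∨ ¬E) ∧ ¬B ∧ C)   [De Morgan]
≡ ((¬E ∨ B) ∧ (¬B ∨ E)) ∨ ((B ∨ ¬E) ∧ (B ∨ ¬C)) ∨ (¬(B ∨ ¬E) ∧ ¬B ∧ C)   [double negation]
≡ ((¬E ∨ B) ∧ (¬B ∨ E)) ∨ ((B ∨ ¬E) ∧ (B ∨ ¬C)) ∨ (¬B ∧ ¬¬E ∧ ¬B ∧ C)   [De Morgan]
≡ ((¬E ∨ B) ∧ (¬B ∨ E)) ∨ ((B ∨ ¬E) ∧ (B ∨ ¬C)) ∨ (¬B ∧ E ∧ ¬B ∧ C)   [double negation]
≡ (¬E ∧ ¬B) ∨ (¬E ∧ E) ∨ (B ∧ ¬B) ∨ (B ∧ E) ∨ (B ∧ B) ∨ (B ∧ ¬C) ∨ (¬E ∧ B) ∨ (¬E ∧ ¬C) ∨ (¬B ∧ E ∧ ¬B ∧ C)   [distribute ∧ over ∨]
≡ (¬E ∧ ¬B) ∨ B ∨ (¬E ∧ ¬C) ∨ (¬B ∧ E ∧ C)   [simplify]

(¬E ∧ ¬B) ∨ B ∨ (¬E ∧ ¬C) ∨ (¬B ∧ E ∧ C)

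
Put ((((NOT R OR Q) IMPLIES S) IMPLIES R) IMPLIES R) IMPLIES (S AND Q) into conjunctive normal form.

(NOT S OR R OR Q) AND (NOT R OR S) AND (NOT R OR Q)

((((NOT R OR Q) IMPLIES S) IMPLIES R) IMPLIES R) IMPLIES (S AND Q)
≡ NOT ((((NOT R OR Q) IMPLIES S) IMPLIES R) IMPLIES R) OR (S AND Q)   — eliminate IMPLIES
≡ NOT (NOT (((NOT R OR Q) IMPLIES S) IMPLIES R) OR R) OR (S AND Q)   — eliminate IMPLIES
≡ NOT (NOT (NOT ((NOT R OR Q) IMPLIES S) OR R) OR R) OR (S AND Q)   — eliminate IMPLIES
≡ NOT (NOT (NOT (NOT (NOT R OR Q) OR S) OR R) OR R) OR (S AND Q)   — eliminate IMPLIES
≡ (NOT NOT (NOT (NOT (NOT R OR Q) OR S) OR R) AND NOT R) OR (S AND Q)   — De Morgan
≡ ((NOT (NOT (NOT R OR Q) OR S) OR R) AND NOT R) OR (S AND Q)   — double negation
≡ (((NOT NOT (NOT R OR Q) AND NOT S) OR R) AND NOT R) OR (S AND Q)   — De Morgan
≡ ((((NOT R OR Q) AND NOT S) OR R) AND NOT R) OR (S AND Q)   — double negation
≡ (NOT R OR Q OR R OR S) AND (NOT R OR Q OR R OR Q) AND (NOT S OR R OR S) AND (NOT S OR R OR Q) AND (NOT R OR S) AND (NOT R OR Q)   — distribute OR over AND
≡ (NOT S OR R OR Q) AND (NOT R OR S) AND (NOT R OR Q)   — simplify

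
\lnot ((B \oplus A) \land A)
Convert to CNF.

\lnot A \lor B

\lnot ((B \oplus A) \land A)
≡ \lnot ((B \lor A) \land \lnot (B \land A) \land A)   (expand \oplus)
≡ \lnot (B \lor A) \lor \lnot \lnot (B \land A) \lor \lnot A   (De Morgan)
≡ (\lnot B \land \lnot A) \lor \lnot \lnot (B \land A) \lor \lnot A   (De Morgan)
≡ (\lnot B \land \lnot A) \lor (B \land A) \lor \lnot A   (double negation)
≡ (\lnot B \lor B \lor \lnot A) \land (\lnot B \lor A \lor \lnot A) \land (\lnot A \lor B \lor \lnot A) \land (\lnot A \lor A \lor \lnot A)   (distribute \lor over \land)
≡ \lnot A \lor B   (simplify)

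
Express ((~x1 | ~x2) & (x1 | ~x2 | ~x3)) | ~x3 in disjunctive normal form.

~x2 | ~x3

((~x1 | ~x2) & (x1 | ~x2 | ~x3)) | ~x3
≡ (~x1 & x1) | (~x1 & ~x2) | (~x1 & ~x3) | (~x2 & x1) | (~x2 & ~x2) | (~x2 & ~x3) | ~x3   [distribute & over |]
≡ ~x2 | ~x3   [simplify]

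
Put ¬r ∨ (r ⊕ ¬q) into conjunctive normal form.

¬r ∨ (r ⊕ ¬q)
≡ ¬r ∨ (r ∨ ¬q) ∧ ¬(r ∧ ¬q)   (expand ⊕)
≡ ¬r ∨ (r ∨ ¬q) ∧ (¬r ∨ ¬¬q)   (De Morgan)
≡ ¬r ∨ (r ∨ ¬q) ∧ (¬r ∨ q)   (double negation)
≡ (¬r ∨ r ∨ ¬q) ∧ (¬r ∨ ¬r ∨ q)   (distribute ∨ over ∧)
≡ ¬r ∨ q   (simplify)

¬r ∨ q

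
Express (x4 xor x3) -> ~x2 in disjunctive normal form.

(~x4 & ~x3) | (x3 & x4) | ~x2

(x4 xor x3) -> ~x2
= ~(x4 xor x3) | ~x2   (eliminate ->)
= ~((x4 & ~x3) | (~x4 & x3)) | ~x2   (expand xor)
= (~(x4 & ~x3) & ~(~x4 & x3)) | ~x2   (De Morgan)
= ((~x4 | ~~x3) & ~(~x4 & x3)) | ~x2   (De Morgan)
= ((~x4 | x3) & ~(~x4 & x3)) | ~x2   (double negation)
= ((~x4 | x3) & (~~x4 | ~x3)) | ~x2   (De Morgan)
= ((~x4 | x3) & (x4 | ~x3)) | ~x2   (double negation)
= (~x4 & x4) | (~x4 & ~x3) | (x3 & x4) | (x3 & ~x3) | ~x2   (distribute & over |)
= (~x4 & ~x3) | (x3 & x4) | ~x2   (simplify)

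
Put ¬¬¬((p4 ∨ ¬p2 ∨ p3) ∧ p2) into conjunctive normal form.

¬¬¬((p4 ∨ ¬p2 ∨ p3) ∧ p2)
⇔ ¬((p4 ∨ ¬p2 ∨ p3) ∧ p2)   [double negation]
⇔ ¬(p4 ∨ ¬p2 ∨ p3) ∨ ¬p2   [De Morgan]
⇔ (¬p4 ∧ ¬¬p2 ∧ ¬p3) ∨ ¬p2   [De Morgan]
⇔ (¬p4 ∧ p2 ∧ ¬p3) ∨ ¬p2   [double negation]
⇔ (¬p4 ∨ ¬p2) ∧ (p2 ∨ ¬p2) ∧ (¬p3 ∨ ¬p2)   [distribute ∨ over ∧]
⇔ (¬p4 ∨ ¬p2) ∧ (¬p3 ∨ ¬p2)   [simplify]

(¬p4 ∨ ¬p2) ∧ (¬p3 ∨ ¬p2)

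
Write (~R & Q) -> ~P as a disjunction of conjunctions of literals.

R | ~Q | ~P

(~R & Q) -> ~P
≡ ~(~R & Q) | ~P   [eliminate ->]
≡ ~~R | ~Q | ~P   [De Morgan]
≡ R | ~Q | ~P   [double negation]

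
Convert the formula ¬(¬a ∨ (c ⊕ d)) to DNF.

(a ∧ ¬c ∧ ¬d) ∨ (a ∧ d ∧ c)

¬(¬a ∨ (c ⊕ d))
= ¬(¬a ∨ (c ∧ ¬d) ∨ (¬c ∧ d))   [expand ⊕]
= ¬¬a ∧ ¬(c ∧ ¬d) ∧ ¬(¬c ∧ d)   [De Morgan]
= a ∧ ¬(c ∧ ¬d) ∧ ¬(¬c ∧ d)   [double negation]
= a ∧ (¬c ∨ ¬¬d) ∧ ¬(¬c ∧ d)   [De Morgan]
= a ∧ (¬c ∨ d) ∧ ¬(¬c ∧ d)   [double negation]
= a ∧ (¬c ∨ d) ∧ (¬¬c ∨ ¬d)   [De Morgan]
= a ∧ (¬c ∨ d) ∧ (c ∨ ¬d)   [double negation]
= (a ∧ ¬c ∧ c) ∨ (a ∧ ¬c ∧ ¬d) ∨ (a ∧ d ∧ c) ∨ (a ∧ d ∧ ¬d)   [distribute ∧ over ∨]
= (a ∧ ¬c ∧ ¬d) ∨ (a ∧ d ∧ c)   [simplify]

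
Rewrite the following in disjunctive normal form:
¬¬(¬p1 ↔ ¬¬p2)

(p1 ∧ ¬p2) ∨ (p2 ∧ ¬p1)

¬¬(¬p1 ↔ ¬¬p2)
⇔ ¬¬((¬p1 → ¬¬p2) ∧ (¬¬p2 → ¬p1))
⇔ ¬¬((¬¬p1 ∨ ¬¬p2) ∧ (¬¬p2 → ¬p1))
⇔ ¬¬((¬¬p1 ∨ ¬¬p2) ∧ (¬¬¬p2 ∨ ¬p1))
⇔ (¬¬p1 ∨ ¬¬p2) ∧ (¬¬¬p2 ∨ ¬p1)
⇔ (p1 ∨ ¬¬p2) ∧ (¬¬¬p2 ∨ ¬p1)
⇔ (p1 ∨ p2) ∧ (¬¬¬p2 ∨ ¬p1)
⇔ (p1 ∨ p2) ∧ (¬p2 ∨ ¬p1)
⇔ (p1 ∧ ¬p2) ∨ (p1 ∧ ¬p1) ∨ (p2 ∧ ¬p2) ∨ (p2 ∧ ¬p1)
⇔ (p1 ∧ ¬p2) ∨ (p2 ∧ ¬p1)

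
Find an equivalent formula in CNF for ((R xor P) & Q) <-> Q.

((R xor P) & Q) <-> Q
≡ (((R xor P) & Q) -> Q) & (Q -> ((R xor P) & Q))   — eliminate <->
≡ (~((R xor P) & Q) | Q) & (Q -> ((R xor P) & Q))   — eliminate ->
≡ (~((R | P) & ~(R & P) & Q) | Q) & (Q -> ((R xor P) & Q))   — expand xor
≡ (~((R | P) & ~(R & P) & Q) | Q) & (~Q | ((R xor P) & Q))   — eliminate ->
≡ (~((R | P) & ~(R & P) & Q) | Q) & (~Q | ((R | P) & ~(R & P) & Q))   — expand xor
≡ (~(R | P) | ~~(R & P) | ~Q | Q) & (~Q | ((R | P) & ~(R & P) & Q))   — De Morgan
≡ ((~R & ~P) | ~~(R & P) | ~Q | Q) & (~Q | ((R | P) & ~(R & P) & Q))   — De Morgan
≡ ((~R & ~P) | (R & P) | ~Q | Q) & (~Q | ((R | P) & ~(R & P) & Q))   — double negation
≡ ((~R & ~P) | (R & P) | ~Q | Q) & (~Q | ((R | P) & (~R | ~P) & Q))   — De Morgan
≡ (~R | R | ~Q | Q) & (~R | P | ~Q | Q) & (~P | R | ~Q | Q) & (~P | P | ~Q | Q) & (~Q | R | P) & (~Q | ~R | ~P) & (~Q | Q)   — distribute | over &
≡ (~Q | R | P) & (~Q | ~R | ~P)   — simplify

(~Q | R | P) & (~Q | ~R | ~P)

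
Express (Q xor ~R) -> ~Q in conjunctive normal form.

(Q xor ~R) -> ~Q
⇔ ~(Q xor ~R) | ~Q   [eliminate ->]
⇔ ~((Q | ~R) & ~(Q & ~R)) | ~Q   [expand xor]
⇔ ~(Q | ~R) | ~~(Q & ~R) | ~Q   [De Morgan]
⇔ (~Q & ~~R) | ~~(Q & ~R) | ~Q   [De Morgan]
⇔ (~Q & R) | ~~(Q & ~R) | ~Q   [double negation]
⇔ (~Q & R) | (Q & ~R) | ~Q   [double negation]
⇔ (~Q | Q | ~Q) & (~Q | ~R | ~Q) & (R | Q | ~Q) & (R | ~R | ~Q)   [distribute | over &]
⇔ ~Q | ~R   [simplify]

~Q | ~R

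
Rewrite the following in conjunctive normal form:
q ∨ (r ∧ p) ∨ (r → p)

q ∨ p ∨ ¬r

q ∨ (r ∧ p) ∨ (r → p)
≡ q ∨ (r ∧ p) ∨ ¬r ∨ p   [eliminate →]
≡ (q ∨ r ∨ ¬r ∨ p) ∧ (q ∨ p ∨ ¬r ∨ p)   [distribute ∨ over ∧]
≡ q ∨ p ∨ ¬r   [simplify]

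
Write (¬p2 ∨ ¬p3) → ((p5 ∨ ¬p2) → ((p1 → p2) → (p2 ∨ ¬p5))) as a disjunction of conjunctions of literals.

(p1 ∧ ¬p2) ∨ p2 ∨ ¬p5

(¬p2 ∨ ¬p3) → ((p5 ∨ ¬p2) → ((p1 → p2) → (p2 ∨ ¬p5)))
= ¬(¬p2 ∨ ¬p3) ∨ ((p5 ∨ ¬p2) → ((p1 → p2) → (p2 ∨ ¬p5)))   [eliminate →]
= ¬(¬p2 ∨ ¬p3) ∨ ¬(p5 ∨ ¬p2) ∨ ((p1 → p2) → (p2 ∨ ¬p5))   [eliminate →]
= ¬(¬p2 ∨ ¬p3) ∨ ¬(p5 ∨ ¬p2) ∨ ¬(p1 → p2) ∨ p2 ∨ ¬p5   [eliminate →]
= ¬(¬p2 ∨ ¬p3) ∨ ¬(p5 ∨ ¬p2) ∨ ¬(¬p1 ∨ p2) ∨ p2 ∨ ¬p5   [eliminate →]
= (¬¬p2 ∧ ¬¬p3) ∨ ¬(p5 ∨ ¬p2) ∨ ¬(¬p1 ∨ p2) ∨ p2 ∨ ¬p5   [De Morgan]
= (p2 ∧ ¬¬p3) ∨ ¬(p5 ∨ ¬p2) ∨ ¬(¬p1 ∨ p2) ∨ p2 ∨ ¬p5   [double negation]
= (p2 ∧ p3) ∨ ¬(p5 ∨ ¬p2) ∨ ¬(¬p1 ∨ p2) ∨ p2 ∨ ¬p5   [double negation]
= (p2 ∧ p3) ∨ (¬p5 ∧ ¬¬p2) ∨ ¬(¬p1 ∨ p2) ∨ p2 ∨ ¬p5   [De Morgan]
= (p2 ∧ p3) ∨ (¬p5 ∧ p2) ∨ ¬(¬p1 ∨ p2) ∨ p2 ∨ ¬p5   [double negation]
= (p2 ∧ p3) ∨ (¬p5 ∧ p2) ∨ (¬¬p1 ∧ ¬p2) ∨ p2 ∨ ¬p5   [De Morgan]
= (p2 ∧ p3) ∨ (¬p5 ∧ p2) ∨ (p1 ∧ ¬p2) ∨ p2 ∨ ¬p5   [double negation]
= (p1 ∧ ¬p2) ∨ p2 ∨ ¬p5   [simplify]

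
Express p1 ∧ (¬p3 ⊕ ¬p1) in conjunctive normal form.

p1 ∧ (¬p3 ⊕ ¬p1)
⇔ p1 ∧ (¬p3 ∨ ¬p1) ∧ ¬(¬p3 ∧ ¬p1)   — expand ⊕
⇔ p1 ∧ (¬p3 ∨ ¬p1) ∧ (¬¬p3 ∨ ¬¬p1)   — De Morgan
⇔ p1 ∧ (¬p3 ∨ ¬p1) ∧ (p3 ∨ ¬¬p1)   — double negation
⇔ p1 ∧ (¬p3 ∨ ¬p1) ∧ (p3 ∨ p1)   — double negation
⇔ p1 ∧ (¬p3 ∨ ¬p1)   — simplify

p1 ∧ (¬p3 ∨ ¬p1)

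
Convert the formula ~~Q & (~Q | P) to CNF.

Q & (~Q | P)

~~Q & (~Q | P)
⇔ Q & (~Q | P)   [double negation]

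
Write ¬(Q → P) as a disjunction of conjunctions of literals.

Q ∧ ¬P

¬(Q → P)
= ¬(¬Q ∨ P)   (eliminate →)
= ¬¬Q ∧ ¬P   (De Morgan)
= Q ∧ ¬P   (double negation)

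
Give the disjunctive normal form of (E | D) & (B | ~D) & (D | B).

(E | D) & (B | ~D) & (D | B)
= (E & B & D) | (E & B & B) | (E & ~D & D) | (E & ~D & B) | (D & B & D) | (D & B & B) | (D & ~D & D) | (D & ~D & B)   [distribute & over |]
= (E & B) | (D & B)   [simplify]

(E & B) | (D & B)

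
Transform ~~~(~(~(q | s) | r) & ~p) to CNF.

~~~(~(~(q | s) | r) & ~p)
⇔ ~(~(~(q | s) | r) & ~p)   — double negation
⇔ ~~(~(q | s) | r) | ~~p   — De Morgan
⇔ ~(q | s) | r | ~~p   — double negation
⇔ (~q & ~s) | r | ~~p   — De Morgan
⇔ (~q & ~s) | r | p   — double negation
⇔ (~q | r | p) & (~s | r | p)   — distribute | over &

(~q | r | p) & (~s | r | p)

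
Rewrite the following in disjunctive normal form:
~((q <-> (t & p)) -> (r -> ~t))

~((q <-> (t & p)) -> (r -> ~t))
= ~(~(q <-> (t & p)) | (r -> ~t))   [eliminate ->]
= ~(~((q -> (t & p)) & ((t & p) -> q)) | (r -> ~t))   [eliminate <->]
= ~(~((~q | (t & p)) & ((t & p) -> q)) | (r -> ~t))   [eliminate ->]
= ~(~((~q | (t & p)) & (~(t & p) | q)) | (r -> ~t))   [eliminate ->]
= ~(~((~q | (t & p)) & (~(t & p) | q)) | ~r | ~t)   [eliminate ->]
= ~~((~q | (t & p)) & (~(t & p) | q)) & ~~r & ~~t   [De Morgan]
= (~q | (t & p)) & (~(t & p) | q) & ~~r & ~~t   [double negation]
= (~q | (t & p)) & (~t | ~p | q) & ~~r & ~~t   [De Morgan]
= (~q | (t & p)) & (~t | ~p | q) & r & ~~t   [double negation]
= (~q | (t & p)) & (~t | ~p | q) & r & t   [double negation]
= (~q & ~t & r & t) | (~q & ~p & r & t) | (~q & q & r & t) | (t & p & ~t & r & t) | (t & p & ~p & r & t) | (t & p & q & r & t)   [distribute & over |]
= (~q & ~p & r & t) | (t & p & q & r)   [simplify]

(~q & ~p & r & t) | (t & p & q & r)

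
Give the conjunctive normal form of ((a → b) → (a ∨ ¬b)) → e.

((a → b) → (a ∨ ¬b)) → e
≡ ¬((a → b) → (a ∨ ¬b)) ∨ e   — eliminate →
≡ ¬(¬(a → b) ∨ a ∨ ¬b) ∨ e   — eliminate →
≡ ¬(¬(¬a ∨ b) ∨ a ∨ ¬b) ∨ e   — eliminate →
≡ (¬¬(¬a ∨ b) ∧ ¬a ∧ ¬¬b) ∨ e   — De Morgan
≡ ((¬a ∨ b) ∧ ¬a ∧ ¬¬b) ∨ e   — double negation
≡ ((¬a ∨ b) ∧ ¬a ∧ b) ∨ e   — double negation
≡ (¬a ∨ b ∨ e) ∧ (¬a ∨ e) ∧ (b ∨ e)   — distribute ∨ over ∧
≡ (¬a ∨ e) ∧ (b ∨ e)   — simplify

(¬a ∨ e) ∧ (b ∨ e)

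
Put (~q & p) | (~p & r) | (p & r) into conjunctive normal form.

(~q & p) | (~p & r) | (p & r)
= (~q | ~p | p) & (~q | ~p | r) & (~q | r | p) & (~q | r | r) & (p | ~p | p) & (p | ~p | r) & (p | r | p) & (p | r | r)   (distribute | over &)
= (~q | r) & (p | r)   (simplify)

(~q | r) & (p | r)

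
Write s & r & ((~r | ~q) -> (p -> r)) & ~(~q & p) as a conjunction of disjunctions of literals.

s & r & (q | ~p)

s & r & ((~r | ~q) -> (p -> r)) & ~(~q & p)
= s & r & (~(~r | ~q) | (p -> r)) & ~(~q & p)   — eliminate ->
= s & r & (~(~r | ~q) | ~p | r) & ~(~q & p)   — eliminate ->
= s & r & ((~~r & ~~q) | ~p | r) & ~(~q & p)   — De Morgan
= s & r & ((r & ~~q) | ~p | r) & ~(~q & p)   — double negation
= s & r & ((r & q) | ~p | r) & ~(~q & p)   — double negation
= s & r & ((r & q) | ~p | r) & (~~q | ~p)   — De Morgan
= s & r & ((r & q) | ~p | r) & (q | ~p)   — double negation
= s & r & (r | ~p | r) & (q | ~p | r) & (q | ~p)   — distribute | over &
= s & r & (q | ~p)   — simplify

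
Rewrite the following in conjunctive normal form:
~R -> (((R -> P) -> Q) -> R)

R | ~Q

~R -> (((R -> P) -> Q) -> R)
⇔ ~~R | (((R -> P) -> Q) -> R)   [eliminate ->]
⇔ ~~R | ~((R -> P) -> Q) | R   [eliminate ->]
⇔ ~~R | ~(~(R -> P) | Q) | R   [eliminate ->]
⇔ ~~R | ~(~(~R | P) | Q) | R   [eliminate ->]
⇔ R | ~(~(~R | P) | Q) | R   [double negation]
⇔ R | (~~(~R | P) & ~Q) | R   [De Morgan]
⇔ R | ((~R | P) & ~Q) | R   [double negation]
⇔ (R | ~R | P | R) & (R | ~Q | R)   [distribute | over &]
⇔ R | ~Q   [simplify]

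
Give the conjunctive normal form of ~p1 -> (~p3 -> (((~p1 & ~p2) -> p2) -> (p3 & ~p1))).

~p1 -> (~p3 -> (((~p1 & ~p2) -> p2) -> (p3 & ~p1)))
≡ ~~p1 | (~p3 -> (((~p1 & ~p2) -> p2) -> (p3 & ~p1)))   — eliminate ->
≡ ~~p1 | ~~p3 | (((~p1 & ~p2) -> p2) -> (p3 & ~p1))   — eliminate ->
≡ ~~p1 | ~~p3 | ~((~p1 & ~p2) -> p2) | (p3 & ~p1)   — eliminate ->
≡ ~~p1 | ~~p3 | ~(~(~p1 & ~p2) | p2) | (p3 & ~p1)   — eliminate ->
≡ p1 | ~~p3 | ~(~(~p1 & ~p2) | p2) | (p3 & ~p1)   — double negation
≡ p1 | p3 | ~(~(~p1 & ~p2) | p2) | (p3 & ~p1)   — double negation
≡ p1 | p3 | (~~(~p1 & ~p2) & ~p2) | (p3 & ~p1)   — De Morgan
≡ p1 | p3 | (~p1 & ~p2 & ~p2) | (p3 & ~p1)   — double negation
≡ (p1 | p3 | ~p1 | p3) & (p1 | p3 | ~p1 | ~p1) & (p1 | p3 | ~p2 | p3) & (p1 | p3 | ~p2 | ~p1) & (p1 | p3 | ~p2 | p3) & (p1 | p3 | ~p2 | ~p1)   — distribute | over &
≡ p1 | p3 | ~p2   — simplify

p1 | p3 | ~p2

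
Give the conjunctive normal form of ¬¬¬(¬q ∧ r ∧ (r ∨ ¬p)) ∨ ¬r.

¬¬¬(¬q ∧ r ∧ (r ∨ ¬p)) ∨ ¬r
= ¬(¬q ∧ r ∧ (r ∨ ¬p)) ∨ ¬r
= ¬¬q ∨ ¬r ∨ ¬(r ∨ ¬p) ∨ ¬r
= q ∨ ¬r ∨ ¬(r ∨ ¬p) ∨ ¬r
= q ∨ ¬r ∨ (¬r ∧ ¬¬p) ∨ ¬r
= q ∨ ¬r ∨ (¬r ∧ p) ∨ ¬r
= (q ∨ ¬r ∨ ¬r ∨ ¬r) ∧ (q ∨ ¬r ∨ p ∨ ¬r)
= q ∨ ¬r

q ∨ ¬r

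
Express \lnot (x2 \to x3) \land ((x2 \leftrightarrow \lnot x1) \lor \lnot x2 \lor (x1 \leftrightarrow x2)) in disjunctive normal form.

x2 \land \lnot x3 \land \lnot x1 \lor x2 \land \lnot x3 \land x1

\lnot (x2 \to x3) \land ((x2 \leftrightarrow \lnot x1) \lor \lnot x2 \lor (x1 \leftrightarrow x2))
= \lnot (\lnot x2 \lor x3) \land ((x2 \leftrightarrow \lnot x1) \lor \lnot x2 \lor (x1 \leftrightarrow x2))   [eliminate \to]
= \lnot (\lnot x2 \lor x3) \land ((x2 \to \lnot x1) \land (\lnot x1 \to x2) \lor \lnot x2 \lor (x1 \leftrightarrow x2))   [eliminate \leftrightarrow]
= \lnot (\lnot x2 \lor x3) \land ((\lnot x2 \lor \lnot x1) \land (\lnot x1 \to x2) \lor \lnot x2 \lor (x1 \leftrightarrow x2))   [eliminate \to]
= \lnot (\lnot x2 \lor x3) \land ((\lnot x2 \lor \lnot x1) \land (\lnot \lnot x1 \lor x2) \lor \lnot x2 \lor (x1 \leftrightarrow x2))   [eliminate \to]
= \lnot (\lnot x2 \lor x3) \land ((\lnot x2 \lor \lnot x1) \land (\lnot \lnot x1 \lor x2) \lor \lnot x2 \lor (x1 \to x2) \land (x2 \to x1))   [eliminate \leftrightarrow]
= \lnot (\lnot x2 \lor x3) \land ((\lnot x2 \lor \lnot x1) \land (\lnot \lnot x1 \lor x2) \lor \lnot x2 \lor (\lnot x1 \lor x2) \land (x2 \to x1))   [eliminate \to]
= \lnot (\lnot x2 \lor x3) \land ((\lnot x2 \lor \lnot x1) \land (\lnot \lnot x1 \lor x2) \lor \lnot x2 \lor (\lnot x1 \lor x2) \land (\lnot x2 \lor x1))   [eliminate \to]
= \lnot \lnot x2 \land \lnot x3 \land ((\lnot x2 \lor \lnot x1) \land (\lnot \lnot x1 \lor x2) \lor \lnot x2 \lor (\lnot x1 \lor x2) \land (\lnot x2 \lor x1))   [De Morgan]
= x2 \land \lnot x3 \land ((\lnot x2 \lor \lnot x1) \land (\lnot \lnot x1 \lor x2) \lor \lnot x2 \lor (\lnot x1 \lor x2) \land (\lnot x2 \lor x1))   [double negation]
= x2 \land \lnot x3 \land ((\lnot x2 \lor \lnot x1) \land (x1 \lor x2) \lor \lnot x2 \lor (\lnot x1 \lor x2) \land (\lnot x2 \lor x1))   [double negation]
= x2 \land \lnot x3 \land \lnot x2 \land x1 \lor x2 \land \lnot x3 \land \lnot x2 \land x2 \lor x2 \land \lnot x3 \land \lnot x1 \land x1 \lor x2 \land \lnot x3 \land \lnot x1 \land x2 \lor x2 \land \lnot x3 \land \lnot x2 \lor x2 \land \lnot x3 \land \lnot x1 \land \lnot x2 \lor x2 \land \lnot x3 \land \lnot x1 \land x1 \lor x2 \land \lnot x3 \land x2 \land \lnot x2 \lor x2 \land \lnot x3 \land x2 \land x1   [distribute \land over \lor]
= x2 \land \lnot x3 \land \lnot x1 \lor x2 \land \lnot x3 \land x1   [simplify]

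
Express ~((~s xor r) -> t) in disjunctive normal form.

(~s & ~r & ~t) | (s & r & ~t)

~((~s xor r) -> t)
≡ ~(~(~s xor r) | t)   (eliminate ->)
≡ ~(~((~s & ~r) | (~~s & r)) | t)   (expand xor)
≡ ~~((~s & ~r) | (~~s & r)) & ~t   (De Morgan)
≡ ((~s & ~r) | (~~s & r)) & ~t   (double negation)
≡ ((~s & ~r) | (s & r)) & ~t   (double negation)
≡ (~s & ~r & ~t) | (s & r & ~t)   (distribute & over |)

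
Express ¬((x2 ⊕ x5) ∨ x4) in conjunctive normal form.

(¬x2 ∨ x5) ∧ (¬x5 ∨ x2) ∧ ¬x4

¬((x2 ⊕ x5) ∨ x4)
⇔ ¬(((x2 ∨ x5) ∧ ¬(x2 ∧ x5)) ∨ x4)
⇔ ¬((x2 ∨ x5) ∧ ¬(x2 ∧ x5)) ∧ ¬x4
⇔ (¬(x2 ∨ x5) ∨ ¬¬(x2 ∧ x5)) ∧ ¬x4
⇔ ((¬x2 ∧ ¬x5) ∨ ¬¬(x2 ∧ x5)) ∧ ¬x4
⇔ ((¬x2 ∧ ¬x5) ∨ (x2 ∧ x5)) ∧ ¬x4
⇔ (¬x2 ∨ x2) ∧ (¬x2 ∨ x5) ∧ (¬x5 ∨ x2) ∧ (¬x5 ∨ x5) ∧ ¬x4
⇔ (¬x2 ∨ x5) ∧ (¬x5 ∨ x2) ∧ ¬x4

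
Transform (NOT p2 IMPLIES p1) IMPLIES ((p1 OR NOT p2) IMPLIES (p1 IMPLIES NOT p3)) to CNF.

NOT p1 OR NOT p3

(NOT p2 IMPLIES p1) IMPLIES ((p1 OR NOT p2) IMPLIES (p1 IMPLIES NOT p3))
≡ NOT (NOT p2 IMPLIES p1) OR ((p1 OR NOT p2) IMPLIES (p1 IMPLIES NOT p3))   — eliminate IMPLIES
≡ NOT (NOT NOT p2 OR p1) OR ((p1 OR NOT p2) IMPLIES (p1 IMPLIES NOT p3))   — eliminate IMPLIES
≡ NOT (NOT NOT p2 OR p1) OR NOT (p1 OR NOT p2) OR (p1 IMPLIES NOT p3)   — eliminate IMPLIES
≡ NOT (NOT NOT p2 OR p1) OR NOT (p1 OR NOT p2) OR NOT p1 OR NOT p3   — eliminate IMPLIES
≡ (NOT NOT NOT p2 AND NOT p1) OR NOT (p1 OR NOT p2) OR NOT p1 OR NOT p3   — De Morgan
≡ (NOT p2 AND NOT p1) OR NOT (p1 OR NOT p2) OR NOT p1 OR NOT p3   — double negation
≡ (NOT p2 AND NOT p1) OR (NOT p1 AND NOT NOT p2) OR NOT p1 OR NOT p3   — De Morgan
≡ (NOT p2 AND NOT p1) OR (NOT p1 AND p2) OR NOT p1 OR NOT p3   — double negation
≡ (NOT p2 OR NOT p1 OR NOT p1 OR NOT p3) AND (NOT p2 OR p2 OR NOT p1 OR NOT p3) AND (NOT p1 OR NOT p1 OR NOT p1 OR NOT p3) AND (NOT p1 OR p2 OR NOT p1 OR NOT p3)   — distribute OR over AND
≡ NOT p1 OR NOT p3   — simplify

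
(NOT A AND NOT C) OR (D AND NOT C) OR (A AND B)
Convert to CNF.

(NOT A OR D OR B) AND (NOT C OR A) AND (NOT C OR B)

(NOT A AND NOT C) OR (D AND NOT C) OR (A AND B)
≡ (NOT A OR D OR A) AND (NOT A OR D OR B) AND (NOT A OR NOT C OR A) AND (NOT A OR NOT C OR B) AND (NOT C OR D OR A) AND (NOT C OR D OR B) AND (NOT C OR NOT C OR A) AND (NOT C OR NOT C OR B)
≡ (NOT A OR D OR B) AND (NOT C OR A) AND (NOT C OR B)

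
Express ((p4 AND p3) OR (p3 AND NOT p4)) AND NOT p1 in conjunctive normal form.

p3 AND NOT p1

((p4 AND p3) OR (p3 AND NOT p4)) AND NOT p1
⇔ (p4 OR p3) AND (p4 OR NOT p4) AND (p3 OR p3) AND (p3 OR NOT p4) AND NOT p1   [distribute OR over AND]
⇔ p3 AND NOT p1   [simplify]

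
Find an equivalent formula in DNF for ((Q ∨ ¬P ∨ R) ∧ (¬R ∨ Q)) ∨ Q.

((Q ∨ ¬P ∨ R) ∧ (¬R ∨ Q)) ∨ Q
= (Q ∧ ¬R) ∨ (Q ∧ Q) ∨ (¬P ∧ ¬R) ∨ (¬P ∧ Q) ∨ (R ∧ ¬R) ∨ (R ∧ Q) ∨ Q   (distribute ∧ over ∨)
= Q ∨ (¬P ∧ ¬R)   (simplify)

Q ∨ (¬P ∧ ¬R)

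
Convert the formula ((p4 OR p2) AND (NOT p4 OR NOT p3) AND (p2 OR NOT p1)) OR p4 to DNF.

((p4 OR p2) AND (NOT p4 OR NOT p3) AND (p2 OR NOT p1)) OR p4
⇔ (p4 AND NOT p4 AND p2) OR (p4 AND NOT p4 AND NOT p1) OR (p4 AND NOT p3 AND p2) OR (p4 AND NOT p3 AND NOT p1) OR (p2 AND NOT p4 AND p2) OR (p2 AND NOT p4 AND NOT p1) OR (p2 AND NOT p3 AND p2) OR (p2 AND NOT p3 AND NOT p1) OR p4   — distribute AND over OR
⇔ (p2 AND NOT p4) OR (p2 AND NOT p3) OR p4   — simplify

(p2 AND NOT p4) OR (p2 AND NOT p3) OR p4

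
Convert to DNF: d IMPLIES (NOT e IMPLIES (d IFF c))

NOT d OR e OR (c AND d)

d IMPLIES (NOT e IMPLIES (d IFF c))
≡ NOT d OR (NOT e IMPLIES (d IFF c))   — eliminate IMPLIES
≡ NOT d OR NOT NOT e OR (d IFF c)   — eliminate IMPLIES
≡ NOT d OR NOT NOT e OR ((d IMPLIES c) AND (c IMPLIES d))   — eliminate IFF
≡ NOT d OR NOT NOT e OR ((NOT d OR c) AND (c IMPLIES d))   — eliminate IMPLIES
≡ NOT d OR NOT NOT e OR ((NOT d OR c) AND (NOT c OR d))   — eliminate IMPLIES
≡ NOT d OR e OR ((NOT d OR c) AND (NOT c OR d))   — double negation
≡ NOT d OR e OR (NOT d AND NOT c) OR (NOT d AND d) OR (c AND NOT c) OR (c AND d)   — distribute AND over OR
≡ NOT d OR e OR (c AND d)   — simplify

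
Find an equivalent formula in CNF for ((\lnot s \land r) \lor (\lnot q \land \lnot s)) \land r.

\lnot s \land r

((\lnot s \land r) \lor (\lnot q \land \lnot s)) \land r
≡ (\lnot s \lor \lnot q) \land (\lnot s \lor \lnot s) \land (r \lor \lnot q) \land (r \lor \lnot s) \land r   (distribute \lor over \land)
≡ \lnot s \land r   (simplify)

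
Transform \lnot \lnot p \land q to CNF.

p \land q

\lnot \lnot p \land q
= p \land q   (double negation)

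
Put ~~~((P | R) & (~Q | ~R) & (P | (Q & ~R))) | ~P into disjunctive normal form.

(Q & R) | ~P

~~~((P | R) & (~Q | ~R) & (P | (Q & ~R))) | ~P
⇔ ~((P | R) & (~Q | ~R) & (P | (Q & ~R))) | ~P   [double negation]
⇔ ~(P | R) | ~(~Q | ~R) | ~(P | (Q & ~R)) | ~P   [De Morgan]
⇔ (~P & ~R) | ~(~Q | ~R) | ~(P | (Q & ~R)) | ~P   [De Morgan]
⇔ (~P & ~R) | (~~Q & ~~R) | ~(P | (Q & ~R)) | ~P   [De Morgan]
⇔ (~P & ~R) | (Q & ~~R) | ~(P | (Q & ~R)) | ~P   [double negation]
⇔ (~P & ~R) | (Q & R) | ~(P | (Q & ~R)) | ~P   [double negation]
⇔ (~P & ~R) | (Q & R) | (~P & ~(Q & ~R)) | ~P   [De Morgan]
⇔ (~P & ~R) | (Q & R) | (~P & (~Q | ~~R)) | ~P   [De Morgan]
⇔ (~P & ~R) | (Q & R) | (~P & (~Q | R)) | ~P   [double negation]
⇔ (~P & ~R) | (Q & R) | (~P & ~Q) | (~P & R) | ~P   [distribute & over |]
⇔ (Q & R) | ~P   [simplify]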